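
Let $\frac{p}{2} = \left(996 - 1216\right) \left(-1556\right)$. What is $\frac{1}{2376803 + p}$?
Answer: $\frac{1}{3061443} \approx 3.2664 \cdot 10^{-7}$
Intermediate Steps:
$p = 684640$ ($p = 2 \left(996 - 1216\right) \left(-1556\right) = 2 \left(\left(-220\right) \left(-1556\right)\right) = 2 \cdot 342320 = 684640$)
$\frac{1}{2376803 + p} = \frac{1}{2376803 + 684640} = \frac{1}{3061443}$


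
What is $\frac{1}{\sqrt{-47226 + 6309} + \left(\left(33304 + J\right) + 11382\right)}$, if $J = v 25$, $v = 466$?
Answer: $\frac{56336}{3173785813} - \frac{i \sqrt{40917}}{3173785813} \approx 1.775 \cdot 10^{-5} - 6.3734 \cdot 10^{-8} i$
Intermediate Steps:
$J = 11650$ ($J = 466 \cdot 25 = 11650$)
$\frac{1}{\sqrt{-47226 + 6309} + \left(\left(33304 + J\right) + 11382\right)} = \frac{1}{\sqrt{-47226 + 6309} + \left(\left(33304 + 11650\right) + 11382\right)} = \frac{1}{\sqrt{-40917} + \left(44954 + 11382\right)} = \frac{1}{i \sqrt{40917} + 56336} = \frac{1}{56336 + i \sqrt{40917}}$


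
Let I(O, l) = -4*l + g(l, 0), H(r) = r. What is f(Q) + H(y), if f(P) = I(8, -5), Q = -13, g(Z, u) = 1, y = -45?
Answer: -24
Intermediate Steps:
I(O, l) = 1 - 4*l (I(O, l) = -4*l + 1 = 1 - 4*l)
f(P) = 21 (f(P) = 1 - 4*(-5) = 1 + 20 = 21)
f(Q) + H(y) = 21 - 45 = -24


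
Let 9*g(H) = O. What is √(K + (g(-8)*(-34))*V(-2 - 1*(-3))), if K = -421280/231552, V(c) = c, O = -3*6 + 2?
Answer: √85266411/1206 ≈ 7.6567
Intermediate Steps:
O = -16 (O = -18 + 2 = -16)
g(H) = -16/9 (g(H) = (⅑)*(-16) = -16/9)
K = -13165/7236 (K = -421280*1/231552 = -13165/7236 ≈ -1.8194)
√(K + (g(-8)*(-34))*V(-2 - 1*(-3))) = √(-13165/7236 + (-16/9*(-34))*(-2 - 1*(-3))) = √(-13165/7236 + 544*(-2 + 3)/9) = √(-13165/7236 + (544/9)*1) = √(-13165/7236 + 544/9) = √(424211/7236) = √85266411/1206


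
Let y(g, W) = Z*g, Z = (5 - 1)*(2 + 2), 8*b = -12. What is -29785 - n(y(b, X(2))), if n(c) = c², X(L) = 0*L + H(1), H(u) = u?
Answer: -30361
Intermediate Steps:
b = -3/2 (b = (⅛)*(-12) = -3/2 ≈ -1.5000)
Z = 16 (Z = 4*4 = 16)
X(L) = 1 (X(L) = 0*L + 1 = 0 + 1 = 1)
y(g, W) = 16*g
-29785 - n(y(b, X(2))) = -29785 - (16*(-3/2))² = -29785 - 1*(-24)² = -29785 - 1*576 = -29785 - 576 = -30361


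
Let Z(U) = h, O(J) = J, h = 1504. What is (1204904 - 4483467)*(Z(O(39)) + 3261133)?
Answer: -10696760950631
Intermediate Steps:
Z(U) = 1504
(1204904 - 4483467)*(Z(O(39)) + 3261133) = (1204904 - 4483467)*(1504 + 3261133) = -3278563*3262637 = -10696760950631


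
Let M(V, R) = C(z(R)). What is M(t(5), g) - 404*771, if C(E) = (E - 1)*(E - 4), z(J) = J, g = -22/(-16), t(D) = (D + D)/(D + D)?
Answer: -19935039/64 ≈ -3.1149e+5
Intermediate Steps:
t(D) = 1 (t(D) = (2*D)/((2*D)) = (2*D)*(1/(2*D)) = 1)
g = 11/8 (g = -22*(-1/16) = 11/8 ≈ 1.3750)
C(E) = (-1 + E)*(-4 + E)
M(V, R) = 4 + R**2 - 5*R
M(t(5), g) - 404*771 = (4 + (11/8)**2 - 5*11/8) - 404*771 = (4 + 121/64 - 55/8) - 311484 = -63/64 - 311484 = -19935039/64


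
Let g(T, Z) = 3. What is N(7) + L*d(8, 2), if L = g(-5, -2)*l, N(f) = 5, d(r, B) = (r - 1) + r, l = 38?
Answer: 1715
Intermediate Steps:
d(r, B) = -1 + 2*r (d(r, B) = (-1 + r) + r = -1 + 2*r)
L = 114 (L = 3*38 = 114)
N(7) + L*d(8, 2) = 5 + 114*(-1 + 2*8) = 5 + 114*(-1 + 16) = 5 + 114*15 = 5 + 1710 = 1715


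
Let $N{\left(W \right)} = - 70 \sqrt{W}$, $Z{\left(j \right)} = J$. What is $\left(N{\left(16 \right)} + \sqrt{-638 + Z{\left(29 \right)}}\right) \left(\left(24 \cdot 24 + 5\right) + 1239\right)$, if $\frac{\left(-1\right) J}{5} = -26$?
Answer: $-509600 + 3640 i \sqrt{127} \approx -5.096 \cdot 10^{5} + 41021.0 i$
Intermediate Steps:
$J = 130$ ($J = \left(-5\right) \left(-26\right) = 130$)
$Z{\left(j \right)} = 130$
$\left(N{\left(16 \right)} + \sqrt{-638 + Z{\left(29 \right)}}\right) \left(\left(24 \cdot 24 + 5\right) + 1239\right) = \left(- 70 \sqrt{16} + \sqrt{-638 + 130}\right) \left(\left(24 \cdot 24 + 5\right) + 1239\right) = \left(\left(-70\right) 4 + \sqrt{-508}\right) \left(\left(576 + 5\right) + 1239\right) = \left(-280 + 2 i \sqrt{127}\right) \left(581 + 1239\right) = \left(-280 + 2 i \sqrt{127}\right) 1820 = -509600 + 3640 i \sqrt{127}$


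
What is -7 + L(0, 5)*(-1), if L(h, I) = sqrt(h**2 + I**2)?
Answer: -12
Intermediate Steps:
L(h, I) = sqrt(I**2 + h**2)
-7 + L(0, 5)*(-1) = -7 + sqrt(5**2 + 0**2)*(-1) = -7 + sqrt(25 + 0)*(-1) = -7 + sqrt(25)*(-1) = -7 + 5*(-1) = -7 - 5 = -12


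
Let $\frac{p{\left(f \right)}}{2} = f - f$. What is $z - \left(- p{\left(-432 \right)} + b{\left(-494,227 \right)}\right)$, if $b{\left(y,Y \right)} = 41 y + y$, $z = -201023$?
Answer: $-180275$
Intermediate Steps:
$p{\left(f \right)} = 0$ ($p{\left(f \right)} = 2 \left(f - f\right) = 2 \cdot 0 = 0$)
$b{\left(y,Y \right)} = 42 y$
$z - \left(- p{\left(-432 \right)} + b{\left(-494,227 \right)}\right) = -201023 + \left(0 - 42 \left(-494\right)\right) = -201023 + \left(0 - -20748\right) = -201023 + \left(0 + 20748\right) = -201023 + 20748 = -180275$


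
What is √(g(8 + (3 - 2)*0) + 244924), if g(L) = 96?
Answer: 2*√61255 ≈ 495.00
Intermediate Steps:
√(g(8 + (3 - 2)*0) + 244924) = √(96 + 244924) = √245020 = 2*√61255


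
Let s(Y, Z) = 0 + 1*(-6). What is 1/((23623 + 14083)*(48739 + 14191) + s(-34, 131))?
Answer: 1/2372838574 ≈ 4.2144e-10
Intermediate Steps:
s(Y, Z) = -6 (s(Y, Z) = 0 - 6 = -6)
1/((23623 + 14083)*(48739 + 14191) + s(-34, 131)) = 1/((23623 + 14083)*(48739 + 14191) - 6) = 1/(37706*62930 - 6) = 1/(2372838580 - 6) = 1/2372838574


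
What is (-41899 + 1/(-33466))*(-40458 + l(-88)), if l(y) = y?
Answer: 28426637098255/16733 ≈ 1.6988e+9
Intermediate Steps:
(-41899 + 1/(-33466))*(-40458 + l(-88)) = (-41899 + 1/(-33466))*(-40458 - 88) = (-41899 - 1/33466)*(-40546) = -1402191935/33466*(-40546) = 28426637098255/16733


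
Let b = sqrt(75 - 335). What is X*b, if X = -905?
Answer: -1810*I*sqrt(65) ≈ -14593.0*I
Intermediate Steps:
b = 2*I*sqrt(65) (b = sqrt(-260) = 2*I*sqrt(65) ≈ 16.125*I)
X*b = -1810*I*sqrt(65)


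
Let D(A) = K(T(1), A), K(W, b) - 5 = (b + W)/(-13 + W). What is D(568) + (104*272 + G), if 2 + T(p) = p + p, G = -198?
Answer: 364667/13 ≈ 28051.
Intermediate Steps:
T(p) = -2 + 2*p (T(p) = -2 + (p + p) = -2 + 2*p)
K(W, b) = 5 + (W + b)/(-13 + W) (K(W, b) = 5 + (b + W)/(-13 + W) = 5 + (W + b)/(-13 + W))
D(A) = 5 - A/13 (D(A) = (-65 + A + 6*(-2 + 2*1))/(-13 + (-2 + 2*1)) = (-65 + A + 6*(-2 + 2))/(-13 + (-2 + 2)) = (-65 + A + 6*0)/(-13 + 0) = (-65 + A + 0)/(-13) = -(-65 + A)/13 = 5 - A/13)
D(568) + (104*272 + G) = (5 - 1/13*568) + (104*272 - 198) = (5 - 568/13) + (28288 - 198) = -503/13 + 28090 = 364667/13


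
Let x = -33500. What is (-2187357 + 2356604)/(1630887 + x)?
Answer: 169247/1597387 ≈ 0.10595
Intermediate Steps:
(-2187357 + 2356604)/(1630887 + x) = (-2187357 + 2356604)/(1630887 - 33500) = 169247/1597387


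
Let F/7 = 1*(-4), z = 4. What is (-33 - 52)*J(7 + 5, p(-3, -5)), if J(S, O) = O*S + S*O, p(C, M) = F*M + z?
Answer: -293760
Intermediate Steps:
F = -28 (F = 7*(1*(-4)) = 7*(-4) = -28)
p(C, M) = 4 - 28*M (p(C, M) = -28*M + 4 = 4 - 28*M)
J(S, O) = 2*O*S (J(S, O) = O*S + O*S = 2*O*S)
(-33 - 52)*J(7 + 5, p(-3, -5)) = (-33 - 52)*(2*(4 - 28*(-5))*(7 + 5)) = -170*(4 + 140)*12 = -170*144*12 = -85*3456 = -293760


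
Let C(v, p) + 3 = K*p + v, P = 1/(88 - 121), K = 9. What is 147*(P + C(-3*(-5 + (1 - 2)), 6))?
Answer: 111524/11 ≈ 10139.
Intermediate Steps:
P = -1/33 (P = 1/(-33) = -1/33 ≈ -0.030303)
C(v, p) = -3 + v + 9*p (C(v, p) = -3 + (9*p + v) = -3 + (v + 9*p) = -3 + v + 9*p)
147*(P + C(-3*(-5 + (1 - 2)), 6)) = 147*(-1/33 + (-3 - 3*(-5 + (1 - 2)) + 9*6)) = 147*(-1/33 + (-3 - 3*(-5 - 1) + 54)) = 147*(-1/33 + (-3 - 3*(-6) + 54)) = 147*(-1/33 + (-3 + 18 + 54)) = 147*(-1/33 + 69) = 147*(2276/33) = 111524/11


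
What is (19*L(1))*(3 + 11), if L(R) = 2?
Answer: 532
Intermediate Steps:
(19*L(1))*(3 + 11) = (19*2)*(3 + 11) = 38*14 = 532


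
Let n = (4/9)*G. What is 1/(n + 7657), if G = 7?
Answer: 9/68941 ≈ 0.00013055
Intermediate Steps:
n = 28/9 (n = (4/9)*7 = 28/9 ≈ 3.1111)
1/(n + 7657) = 1/(28/9 + 7657) = 1/(68941/9) = 9/68941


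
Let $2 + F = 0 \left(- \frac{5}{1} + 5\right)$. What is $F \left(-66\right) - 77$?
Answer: $55$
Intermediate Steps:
$F = -2$ ($F = -2 + 0 \left(- \frac{5}{1} + 5\right) = -2 + 0 \left(\left(-5\right) 1 + 5\right) = -2 + 0 \left(-5 + 5\right) = -2 + 0 \cdot 0 = -2 + 0 = -2$)
$F \left(-66\right) - 77 = \left(-2\right) \left(-66\right) - 77 = 132 - 77 = 55$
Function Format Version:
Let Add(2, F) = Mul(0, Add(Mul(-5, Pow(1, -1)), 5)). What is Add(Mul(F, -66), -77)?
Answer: 55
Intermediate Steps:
F = -2 (F = Add(-2, Mul(0, Add(Mul(-5, Pow(1, -1)), 5))) = Add(-2, Mul(0, Add(Mul(-5, 1), 5))) = Add(-2, Mul(0, Add(-5, 5))) = Add(-2, Mul(0, 0)) = Add(-2, 0) = -2)
Add(Mul(F, -66), -77) = Add(Mul(-2, -66), -77) = Add(132, -77) = 55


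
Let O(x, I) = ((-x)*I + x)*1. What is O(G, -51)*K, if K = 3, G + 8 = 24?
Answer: 2496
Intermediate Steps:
G = 16 (G = -8 + 24 = 16)
O(x, I) = x - I*x (O(x, I) = (-I*x + x)*1 = (x - I*x)*1 = x - I*x)
O(G, -51)*K = (16*(1 - 1*(-51)))*3 = (16*(1 + 51))*3 = (16*52)*3 = 832*3 = 2496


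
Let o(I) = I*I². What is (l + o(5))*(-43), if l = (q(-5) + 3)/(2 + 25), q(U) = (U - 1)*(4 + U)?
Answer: -16168/3 ≈ -5389.3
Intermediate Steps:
q(U) = (-1 + U)*(4 + U)
o(I) = I³
l = ⅓ (l = ((-4 + (-5)² + 3*(-5)) + 3)/(2 + 25) = ((-4 + 25 - 15) + 3)/27 = (6 + 3)*(1/27) = 9*(1/27) = ⅓ ≈ 0.33333)
(l + o(5))*(-43) = (⅓ + 5³)*(-43) = (⅓ + 125)*(-43) = (376/3)*(-43) = -16168/3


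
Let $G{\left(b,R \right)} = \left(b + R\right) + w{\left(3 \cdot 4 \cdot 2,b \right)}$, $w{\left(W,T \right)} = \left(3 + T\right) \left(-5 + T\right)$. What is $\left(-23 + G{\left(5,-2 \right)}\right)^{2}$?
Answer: $400$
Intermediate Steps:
$w{\left(W,T \right)} = \left(-5 + T\right) \left(3 + T\right)$
$G{\left(b,R \right)} = -15 + R + b^{2} - b$ ($G{\left(b,R \right)} = \left(b + R\right) - \left(15 - b^{2} + 2 b\right) = \left(R + b\right) - \left(15 - b^{2} + 2 b\right) = -15 + R + b^{2} - b$)
$\left(-23 + G{\left(5,-2 \right)}\right)^{2} = \left(-23 - \left(22 - 25\right)\right)^{2} = \left(-23 - -3\right)^{2} = \left(-23 + 3\right)^{2} = \left(-20\right)^{2} = 400$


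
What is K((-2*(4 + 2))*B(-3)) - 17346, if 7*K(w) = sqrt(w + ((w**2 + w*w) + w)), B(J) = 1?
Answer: -17346 + 2*sqrt(66)/7 ≈ -17344.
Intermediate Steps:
K(w) = sqrt(2*w + 2*w**2)/7 (K(w) = sqrt(w + ((w**2 + w*w) + w))/7 = sqrt(w + ((w**2 + w**2) + w))/7 = sqrt(w + (2*w**2 + w))/7 = sqrt(w + (w + 2*w**2))/7 = sqrt(2*w + 2*w**2)/7)
K((-2*(4 + 2))*B(-3)) - 17346 = sqrt(2)*sqrt((-2*(4 + 2)*1)*(1 - 2*(4 + 2)*1))/7 - 17346 = sqrt(2)*sqrt((-2*6*1)*(1 - 2*6*1))/7 - 17346 = sqrt(2)*sqrt((-12*1)*(1 - 12*1))/7 - 17346 = sqrt(2)*sqrt(-12*(1 - 12))/7 - 17346 = sqrt(2)*sqrt(-12*(-11))/7 - 17346 = sqrt(2)*sqrt(132)/7 - 17346 = sqrt(2)*(2*sqrt(33))/7 - 17346 = 2*sqrt(66)/7 - 17346 = -17346 + 2*sqrt(66)/7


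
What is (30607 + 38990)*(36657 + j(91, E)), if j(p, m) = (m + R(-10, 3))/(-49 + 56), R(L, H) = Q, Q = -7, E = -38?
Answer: 17855388738/7 ≈ 2.5508e+9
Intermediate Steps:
R(L, H) = -7
j(p, m) = -1 + m/7 (j(p, m) = (m - 7)/(-49 + 56) = (-7 + m)/7 = (-7 + m)*(1/7) = -1 + m/7)
(30607 + 38990)*(36657 + j(91, E)) = (30607 + 38990)*(36657 + (-1 + (1/7)*(-38))) = 69597*(36657 + (-1 - 38/7)) = 69597*(36657 - 45/7) = 69597*(256554/7) = 17855388738/7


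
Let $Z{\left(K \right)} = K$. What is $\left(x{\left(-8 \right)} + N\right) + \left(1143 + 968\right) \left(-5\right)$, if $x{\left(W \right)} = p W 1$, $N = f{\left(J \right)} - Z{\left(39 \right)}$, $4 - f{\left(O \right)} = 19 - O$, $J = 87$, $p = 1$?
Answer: $-10530$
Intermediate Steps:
$f{\left(O \right)} = -15 + O$ ($f{\left(O \right)} = 4 - \left(19 - O\right) = 4 + \left(-19 + O\right) = -15 + O$)
$N = 33$ ($N = \left(-15 + 87\right) - 39 = 72 - 39 = 33$)
$x{\left(W \right)} = W$ ($x{\left(W \right)} = 1 W 1 = W 1 = W$)
$\left(x{\left(-8 \right)} + N\right) + \left(1143 + 968\right) \left(-5\right) = \left(-8 + 33\right) + \left(1143 + 968\right) \left(-5\right) = 25 + 2111 \left(-5\right) = 25 - 10555 = -10530$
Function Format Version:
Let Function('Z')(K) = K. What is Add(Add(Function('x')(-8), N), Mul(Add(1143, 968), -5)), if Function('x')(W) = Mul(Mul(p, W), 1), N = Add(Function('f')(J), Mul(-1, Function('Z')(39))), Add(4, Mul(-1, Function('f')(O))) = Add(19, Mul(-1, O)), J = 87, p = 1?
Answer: -10530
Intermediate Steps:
Function('f')(O) = Add(-15, O) (Function('f')(O) = Add(4, Mul(-1, Add(19, Mul(-1, O)))) = Add(4, Add(-19, O)) = Add(-15, O))
N = 33 (N = Add(Add(-15, 87), Mul(-1, 39)) = Add(72, -39) = 33)
Function('x')(W) = W (Function('x')(W) = Mul(Mul(1, W), 1) = Mul(W, 1) = W)
Add(Add(Function('x')(-8), N), Mul(Add(1143, 968), -5)) = Add(Add(-8, 33), Mul(Add(1143, 968), -5)) = Add(25, Mul(2111, -5)) = Add(25, -10555) = -10530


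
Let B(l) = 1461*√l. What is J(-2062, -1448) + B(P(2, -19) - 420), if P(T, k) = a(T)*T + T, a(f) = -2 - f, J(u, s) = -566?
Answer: -566 + 1461*I*√426 ≈ -566.0 + 30155.0*I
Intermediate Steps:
P(T, k) = T + T*(-2 - T) (P(T, k) = (-2 - T)*T + T = T*(-2 - T) + T = T + T*(-2 - T))
J(-2062, -1448) + B(P(2, -19) - 420) = -566 + 1461*√(-1*2*(1 + 2) - 420) = -566 + 1461*√(-1*2*3 - 420) = -566 + 1461*√(-6 - 420) = -566 + 1461*√(-426) = -566 + 1461*(I*√426) = -566 + 1461*I*√426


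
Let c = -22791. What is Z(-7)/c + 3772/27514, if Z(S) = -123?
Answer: 14891979/104511929 ≈ 0.14249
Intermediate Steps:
Z(-7)/c + 3772/27514 = -123/(-22791) + 3772/27514 = -123*(-1/22791) + 3772*(1/27514) = 41/7597 + 1886/13757 = 14891979/104511929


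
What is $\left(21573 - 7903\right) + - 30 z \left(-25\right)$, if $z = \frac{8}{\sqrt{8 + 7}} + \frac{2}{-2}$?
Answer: $12920 + 400 \sqrt{15} \approx 14469.0$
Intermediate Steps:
$z = -1 + \frac{8 \sqrt{15}}{15}$ ($z = \frac{8}{\sqrt{15}} + 2 \left(- \frac{1}{2}\right) = 8 \frac{\sqrt{15}}{15} - 1 = \frac{8 \sqrt{15}}{15} - 1 = -1 + \frac{8 \sqrt{15}}{15} \approx 1.0656$)
$\left(21573 - 7903\right) + - 30 z \left(-25\right) = \left(21573 - 7903\right) + - 30 \left(-1 + \frac{8 \sqrt{15}}{15}\right) \left(-25\right) = 13670 + \left(30 - 16 \sqrt{15}\right) \left(-25\right) = 13670 - \left(750 - 400 \sqrt{15}\right) = 12920 + 400 \sqrt{15}$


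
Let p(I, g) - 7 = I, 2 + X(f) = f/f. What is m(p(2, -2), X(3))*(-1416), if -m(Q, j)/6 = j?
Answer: -8496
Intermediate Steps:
X(f) = -1 (X(f) = -2 + f/f = -2 + 1 = -1)
p(I, g) = 7 + I
m(Q, j) = -6*j
m(p(2, -2), X(3))*(-1416) = -6*(-1)*(-1416) = 6*(-1416) = -8496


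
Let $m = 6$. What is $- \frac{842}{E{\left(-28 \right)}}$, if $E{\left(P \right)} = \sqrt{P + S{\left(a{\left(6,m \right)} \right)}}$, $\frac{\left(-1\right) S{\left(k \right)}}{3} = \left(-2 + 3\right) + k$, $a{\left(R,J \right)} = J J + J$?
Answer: $\frac{842 i \sqrt{157}}{157} \approx 67.199 i$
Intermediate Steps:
$a{\left(R,J \right)} = J + J^{2}$ ($a{\left(R,J \right)} = J^{2} + J = J + J^{2}$)
$S{\left(k \right)} = -3 - 3 k$ ($S{\left(k \right)} = - 3 \left(\left(-2 + 3\right) + k\right) = - 3 \left(1 + k\right) = -3 - 3 k$)
$E{\left(P \right)} = \sqrt{-129 + P}$ ($E{\left(P \right)} = \sqrt{P - \left(3 + 3 \cdot 6 \left(1 + 6\right)\right)} = \sqrt{P - \left(3 + 3 \cdot 6 \cdot 7\right)} = \sqrt{P - 129} = \sqrt{-129 + P}$)
$- \frac{842}{E{\left(-28 \right)}} = - \frac{842}{\sqrt{-129 - 28}} = - \frac{842}{\sqrt{-157}} = - \frac{842}{i \sqrt{157}} = - 842 \left(- \frac{i \sqrt{157}}{157}\right) = \frac{842 i \sqrt{157}}{157}$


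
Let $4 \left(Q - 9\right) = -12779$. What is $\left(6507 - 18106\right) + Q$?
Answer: $- \frac{59139}{4} \approx -14785.0$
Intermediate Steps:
$Q = - \frac{12743}{4}$ ($Q = 9 + \frac{1}{4} \left(-12779\right) = 9 - \frac{12779}{4} = - \frac{12743}{4} \approx -3185.8$)
$\left(6507 - 18106\right) + Q = \left(6507 - 18106\right) - \frac{12743}{4} = -11599 - \frac{12743}{4} = - \frac{59139}{4}$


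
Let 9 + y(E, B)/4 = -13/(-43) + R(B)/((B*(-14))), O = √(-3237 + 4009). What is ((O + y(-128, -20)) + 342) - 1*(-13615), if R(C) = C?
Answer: 4190499/301 + 2*√193 ≈ 13950.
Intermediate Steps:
O = 2*√193 (O = √772 = 2*√193 ≈ 27.785)
y(E, B) = -10558/301 (y(E, B) = -36 + 4*(-13/(-43) + B/((B*(-14)))) = -36 + 4*(-13*(-1/43) + B/((-14*B))) = -36 + 4*(13/43 + B*(-1/(14*B))) = -36 + 4*(13/43 - 1/14) = -36 + 4*(139/602) = -36 + 278/301 = -10558/301)
((O + y(-128, -20)) + 342) - 1*(-13615) = ((2*√193 - 10558/301) + 342) - 1*(-13615) = ((-10558/301 + 2*√193) + 342) + 13615 = (92384/301 + 2*√193) + 13615 = 4190499/301 + 2*√193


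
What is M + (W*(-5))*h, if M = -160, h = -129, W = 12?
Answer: 7580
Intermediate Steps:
M + (W*(-5))*h = -160 + (12*(-5))*(-129) = -160 - 60*(-129) = -160 + 7740 = 7580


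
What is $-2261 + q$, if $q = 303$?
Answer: $-1958$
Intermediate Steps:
$-2261 + q = -2261 + 303 = -1958$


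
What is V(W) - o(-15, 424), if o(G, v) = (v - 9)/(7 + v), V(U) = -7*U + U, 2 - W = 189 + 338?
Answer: 1357235/431 ≈ 3149.0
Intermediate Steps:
W = -525 (W = 2 - (189 + 338) = 2 - 1*527 = 2 - 527 = -525)
V(U) = -6*U
o(G, v) = (-9 + v)/(7 + v)
V(W) - o(-15, 424) = -6*(-525) - (-9 + 424)/(7 + 424) = 3150 - 415/431 = 1357235/431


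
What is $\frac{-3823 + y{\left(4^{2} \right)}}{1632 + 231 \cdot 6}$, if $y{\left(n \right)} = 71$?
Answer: $- \frac{1876}{1509} \approx -1.2432$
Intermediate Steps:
$\frac{-3823 + y{\left(4^{2} \right)}}{1632 + 231 \cdot 6} = \frac{-3823 + 71}{1632 + 231 \cdot 6} = - \frac{3752}{1632 + 1386} = - \frac{3752}{3018} = \left(-3752\right) \frac{1}{3018} = - \frac{1876}{1509}$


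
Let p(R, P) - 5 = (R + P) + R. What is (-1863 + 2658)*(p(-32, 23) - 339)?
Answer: -298125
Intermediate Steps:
p(R, P) = 5 + P + 2*R (p(R, P) = 5 + ((R + P) + R) = 5 + ((P + R) + R) = 5 + (P + 2*R) = 5 + P + 2*R)
(-1863 + 2658)*(p(-32, 23) - 339) = (-1863 + 2658)*((5 + 23 + 2*(-32)) - 339) = 795*((5 + 23 - 64) - 339) = 795*(-36 - 339) = 795*(-375) = -298125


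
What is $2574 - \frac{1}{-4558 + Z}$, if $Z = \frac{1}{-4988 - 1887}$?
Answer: $\frac{80659516949}{31336251} \approx 2574.0$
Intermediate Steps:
$Z = - \frac{1}{6875}$ ($Z = \frac{1}{-6875} = - \frac{1}{6875} \approx -0.00014545$)
$2574 - \frac{1}{-4558 + Z} = 2574 - \frac{1}{-4558 - \frac{1}{6875}} = 2574 - \frac{1}{- \frac{31336251}{6875}} = 2574 - - \frac{6875}{31336251} = 2574 + \frac{6875}{31336251} = \frac{80659516949}{31336251}$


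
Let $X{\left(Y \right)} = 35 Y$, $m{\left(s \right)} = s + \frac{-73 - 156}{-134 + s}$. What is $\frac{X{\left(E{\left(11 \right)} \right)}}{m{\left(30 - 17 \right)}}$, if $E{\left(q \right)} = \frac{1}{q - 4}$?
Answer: $\frac{605}{1802} \approx 0.33574$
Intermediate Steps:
$m{\left(s \right)} = s - \frac{229}{-134 + s}$
$E{\left(q \right)} = \frac{1}{-4 + q}$
$\frac{X{\left(E{\left(11 \right)} \right)}}{m{\left(30 - 17 \right)}} = \frac{35 \frac{1}{-4 + 11}}{\frac{1}{-134 + \left(30 - 17\right)} \left(-229 + \left(30 - 17\right)^{2} - 134 \left(30 - 17\right)\right)} = \frac{35 \cdot \frac{1}{7}}{\frac{1}{-134 + 13} \left(-229 + 13^{2} - 1742\right)} = \frac{35 \cdot \frac{1}{7}}{\frac{1}{-121} \left(-229 + 169 - 1742\right)} = \frac{5}{\left(- \frac{1}{121}\right) \left(-1802\right)} = \frac{5}{\frac{1802}{121}} = 5 \cdot \frac{121}{1802} = \frac{605}{1802}$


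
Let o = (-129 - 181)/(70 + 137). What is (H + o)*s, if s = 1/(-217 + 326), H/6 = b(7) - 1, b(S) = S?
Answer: 7142/22563 ≈ 0.31654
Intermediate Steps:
H = 36 (H = 6*(7 - 1) = 6*6 = 36)
s = 1/109 ≈ 0.0091743
o = -310/207 ≈ -1.4976
(H + o)*s = (36 - 310/207)*(1/109) = (7142/207)*(1/109) = 7142/22563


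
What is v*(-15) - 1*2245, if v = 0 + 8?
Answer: -2365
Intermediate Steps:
v = 8
v*(-15) - 1*2245 = 8*(-15) - 1*2245 = -120 - 2245 = -2365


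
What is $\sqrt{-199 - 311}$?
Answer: $i \sqrt{510} \approx 22.583 i$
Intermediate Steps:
$\sqrt{-199 - 311} = \sqrt{-510} = i \sqrt{510}$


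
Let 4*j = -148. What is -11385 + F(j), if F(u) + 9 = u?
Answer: -11431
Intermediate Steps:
j = -37 (j = (¼)*(-148) = -37)
F(u) = -9 + u
-11385 + F(j) = -11385 + (-9 - 37) = -11385 - 46 = -11431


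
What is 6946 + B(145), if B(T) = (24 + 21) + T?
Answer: 7136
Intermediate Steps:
B(T) = 45 + T
6946 + B(145) = 6946 + (45 + 145) = 6946 + 190 = 7136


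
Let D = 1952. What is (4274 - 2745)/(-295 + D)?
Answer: 1529/1657 ≈ 0.92275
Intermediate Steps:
(4274 - 2745)/(-295 + D) = (4274 - 2745)/(-295 + 1952) = 1529/1657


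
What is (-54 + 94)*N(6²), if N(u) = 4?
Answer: 160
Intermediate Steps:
(-54 + 94)*N(6²) = (-54 + 94)*4 = 40*4 = 160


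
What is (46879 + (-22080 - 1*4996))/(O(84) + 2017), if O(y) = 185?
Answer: 6601/734 ≈ 8.9932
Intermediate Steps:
(46879 + (-22080 - 1*4996))/(O(84) + 2017) = (46879 + (-22080 - 1*4996))/(185 + 2017) = (46879 + (-22080 - 4996))/2202 = (46879 - 27076)*(1/2202) = 19803*(1/2202) = 6601/734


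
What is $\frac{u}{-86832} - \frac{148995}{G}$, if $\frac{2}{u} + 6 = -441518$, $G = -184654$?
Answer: $\frac{84003407228551}{104107957699104} \approx 0.80689$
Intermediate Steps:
$u = - \frac{1}{220762}$ ($u = \frac{2}{-6 - 441518} = \frac{2}{-441524} = 2 \left(- \frac{1}{441524}\right) = - \frac{1}{220762} \approx -4.5298 \cdot 10^{-6}$)
$\frac{u}{-86832} - \frac{148995}{G} = - \frac{1}{220762 \left(-86832\right)} - \frac{148995}{-184654} = \left(- \frac{1}{220762}\right) \left(- \frac{1}{86832}\right) - - \frac{148995}{184654} = \frac{1}{19169205984} + \frac{148995}{184654} = \frac{84003407228551}{104107957699104}$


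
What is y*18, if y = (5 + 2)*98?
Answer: 12348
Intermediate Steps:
y = 686 (y = 7*98 = 686)
y*18 = 686*18 = 12348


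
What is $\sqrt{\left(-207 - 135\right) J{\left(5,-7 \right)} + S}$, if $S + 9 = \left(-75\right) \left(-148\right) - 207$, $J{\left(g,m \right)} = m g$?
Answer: $\sqrt{22854} \approx 151.18$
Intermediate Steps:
$J{\left(g,m \right)} = g m$
$S = 10884$ ($S = -9 - -10893 = -9 + \left(11100 - 207\right) = -9 + 10893 = 10884$)
$\sqrt{\left(-207 - 135\right) J{\left(5,-7 \right)} + S} = \sqrt{\left(-207 - 135\right) 5 \left(-7\right) + 10884} = \sqrt{\left(-342\right) \left(-35\right) + 10884} = \sqrt{11970 + 10884} = \sqrt{22854}$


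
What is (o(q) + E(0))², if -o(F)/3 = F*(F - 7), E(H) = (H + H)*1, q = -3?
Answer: 8100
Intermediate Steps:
E(H) = 2*H (E(H) = (2*H)*1 = 2*H)
o(F) = -3*F*(-7 + F) (o(F) = -3*F*(F - 7) = -3*F*(-7 + F))
(o(q) + E(0))² = (3*(-3)*(7 - 1*(-3)) + 2*0)² = (3*(-3)*(7 + 3) + 0)² = (3*(-3)*10 + 0)² = (-90 + 0)² = (-90)² = 8100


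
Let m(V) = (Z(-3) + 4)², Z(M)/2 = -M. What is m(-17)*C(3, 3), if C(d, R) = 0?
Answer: 0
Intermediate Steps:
Z(M) = -2*M (Z(M) = 2*(-M) = -2*M)
m(V) = 100 (m(V) = (-2*(-3) + 4)² = (6 + 4)² = 10² = 100)
m(-17)*C(3, 3) = 100*0 = 0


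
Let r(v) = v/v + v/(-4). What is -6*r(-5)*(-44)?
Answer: 594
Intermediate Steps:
r(v) = 1 - v/4 (r(v) = 1 + v*(-¼) = 1 - v/4)
-6*r(-5)*(-44) = -6*(1 - ¼*(-5))*(-44) = -6*(1 + 5/4)*(-44) = -6*9/4*(-44) = -27/2*(-44) = 594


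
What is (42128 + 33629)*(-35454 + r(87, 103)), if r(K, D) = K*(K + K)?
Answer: -1539079212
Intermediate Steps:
r(K, D) = 2*K² (r(K, D) = K*(2*K) = 2*K²)
(42128 + 33629)*(-35454 + r(87, 103)) = (42128 + 33629)*(-35454 + 2*87²) = 75757*(-35454 + 2*7569) = 75757*(-35454 + 15138) = 75757*(-20316) = -1539079212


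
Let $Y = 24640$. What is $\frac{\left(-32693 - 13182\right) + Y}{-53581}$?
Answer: $\frac{21235}{53581} \approx 0.39632$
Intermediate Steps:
$\frac{\left(-32693 - 13182\right) + Y}{-53581} = \frac{\left(-32693 - 13182\right) + 24640}{-53581} = \left(-45875 + 24640\right) \left(- \frac{1}{53581}\right) = \left(-21235\right) \left(- \frac{1}{53581}\right) = \frac{21235}{53581}$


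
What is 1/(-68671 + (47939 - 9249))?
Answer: -1/29981 ≈ -3.3354e-5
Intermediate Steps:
1/(-68671 + (47939 - 9249)) = 1/(-68671 + 38690) = 1/(-29981) = -1/29981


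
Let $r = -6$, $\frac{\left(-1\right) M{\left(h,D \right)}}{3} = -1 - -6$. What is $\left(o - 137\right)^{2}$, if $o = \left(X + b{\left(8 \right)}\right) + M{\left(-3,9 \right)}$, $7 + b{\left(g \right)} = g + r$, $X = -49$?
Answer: $42436$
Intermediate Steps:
$M{\left(h,D \right)} = -15$ ($M{\left(h,D \right)} = - 3 \left(-1 - -6\right) = - 3 \left(-1 + 6\right) = \left(-3\right) 5 = -15$)
$b{\left(g \right)} = -13 + g$ ($b{\left(g \right)} = -7 + \left(g - 6\right) = -7 + \left(-6 + g\right) = -13 + g$)
$o = -69$ ($o = \left(-49 + \left(-13 + 8\right)\right) - 15 = \left(-49 - 5\right) - 15 = -54 - 15 = -69$)
$\left(o - 137\right)^{2} = \left(-69 - 137\right)^{2} = \left(-206\right)^{2} = 42436$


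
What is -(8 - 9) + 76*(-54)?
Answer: -4103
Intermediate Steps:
-(8 - 9) + 76*(-54) = -1*(-1) - 4104 = 1 - 4104 = -4103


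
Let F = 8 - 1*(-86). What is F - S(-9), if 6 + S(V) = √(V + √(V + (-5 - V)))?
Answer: 100 - √(-9 + I*√5) ≈ 99.63 - 3.0227*I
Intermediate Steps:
S(V) = -6 + √(V + I*√5) (S(V) = -6 + √(V + √(V + (-5 - V))) = -6 + √(V + √(-5)) = -6 + √(V + I*√5))
F = 94 (F = 8 + 86 = 94)
F - S(-9) = 94 - (-6 + √(-9 + I*√5)) = 94 + (6 - √(-9 + I*√5)) = 100 - √(-9 + I*√5)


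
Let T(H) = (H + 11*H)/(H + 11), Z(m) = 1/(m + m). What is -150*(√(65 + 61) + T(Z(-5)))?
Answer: 1800/109 - 450*√14 ≈ -1667.2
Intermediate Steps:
Z(m) = 1/(2*m)
T(H) = 12*H/(11 + H) (T(H) = (12*H)/(11 + H) = 12*H/(11 + H))
-150*(√(65 + 61) + T(Z(-5))) = -150*(√(65 + 61) + 12*((½)/(-5))/(11 + (½)/(-5))) = -150*(√126 + 12*((½)*(-⅕))/(11 + (½)*(-⅕))) = -150*(3*√14 + 12*(-⅒)/(11 - ⅒)) = -150*(3*√14 + 12*(-⅒)/(109/10)) = -150*(3*√14 + 12*(-⅒)*(10/109)) = -150*(3*√14 - 12/109) = -150*(-12/109 + 3*√14) = 1800/109 - 450*√14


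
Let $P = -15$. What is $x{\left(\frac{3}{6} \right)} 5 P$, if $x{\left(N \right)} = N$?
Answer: $- \frac{75}{2} \approx -37.5$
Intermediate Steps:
$x{\left(\frac{3}{6} \right)} 5 P = \frac{3}{6} \cdot 5 \left(-15\right) = 3 \cdot \frac{1}{6} \cdot 5 \left(-15\right) = \frac{1}{2} \cdot 5 \left(-15\right) = \frac{5}{2} \left(-15\right) = - \frac{75}{2}$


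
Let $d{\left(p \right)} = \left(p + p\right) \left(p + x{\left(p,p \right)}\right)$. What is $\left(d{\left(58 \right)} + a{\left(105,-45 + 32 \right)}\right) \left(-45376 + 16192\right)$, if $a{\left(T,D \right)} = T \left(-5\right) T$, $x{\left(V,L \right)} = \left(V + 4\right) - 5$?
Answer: $1219453440$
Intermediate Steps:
$x{\left(V,L \right)} = -1 + V$ ($x{\left(V,L \right)} = \left(4 + V\right) - 5 = -1 + V$)
$a{\left(T,D \right)} = - 5 T^{2}$ ($a{\left(T,D \right)} = - 5 T T = - 5 T^{2}$)
$d{\left(p \right)} = 2 p \left(-1 + 2 p\right)$ ($d{\left(p \right)} = \left(p + p\right) \left(p + \left(-1 + p\right)\right) = 2 p \left(-1 + 2 p\right)$)
$\left(d{\left(58 \right)} + a{\left(105,-45 + 32 \right)}\right) \left(-45376 + 16192\right) = \left(2 \cdot 58 \left(-1 + 2 \cdot 58\right) - 5 \cdot 105^{2}\right) \left(-45376 + 16192\right) = \left(2 \cdot 58 \left(-1 + 116\right) - 55125\right) \left(-29184\right) = \left(2 \cdot 58 \cdot 115 - 55125\right) \left(-29184\right) = \left(13340 - 55125\right) \left(-29184\right) = \left(-41785\right) \left(-29184\right) = 1219453440$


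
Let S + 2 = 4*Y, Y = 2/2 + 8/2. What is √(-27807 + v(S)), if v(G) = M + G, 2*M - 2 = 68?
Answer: I*√27754 ≈ 166.6*I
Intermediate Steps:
M = 35 (M = 1 + (½)*68 = 1 + 34 = 35)
Y = 5 (Y = 2*(½) + 8*(½) = 1 + 4 = 5)
S = 18 (S = -2 + 4*5 = -2 + 20 = 18)
v(G) = 35 + G
√(-27807 + v(S)) = √(-27807 + (35 + 18)) = √(-27807 + 53) = √(-27754) = I*√27754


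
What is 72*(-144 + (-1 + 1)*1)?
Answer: -10368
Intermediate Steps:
72*(-144 + (-1 + 1)*1) = 72*(-144 + 0*1) = 72*(-144 + 0) = 72*(-144) = -10368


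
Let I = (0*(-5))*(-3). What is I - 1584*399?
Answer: -632016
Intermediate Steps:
I = 0 (I = 0*(-3) = 0)
I - 1584*399 = 0 - 1584*399 = 0 - 632016 = -632016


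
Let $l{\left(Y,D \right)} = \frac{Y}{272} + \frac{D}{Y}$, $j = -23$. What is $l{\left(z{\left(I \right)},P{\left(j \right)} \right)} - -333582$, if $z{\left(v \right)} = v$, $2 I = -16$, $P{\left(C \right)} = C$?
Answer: $\frac{45367539}{136} \approx 3.3359 \cdot 10^{5}$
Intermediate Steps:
$I = -8$ ($I = \frac{1}{2} \left(-16\right) = -8$)
$l{\left(Y,D \right)} = \frac{Y}{272} + \frac{D}{Y}$ ($l{\left(Y,D \right)} = Y \frac{1}{272} + \frac{D}{Y} = \frac{Y}{272} + \frac{D}{Y}$)
$l{\left(z{\left(I \right)},P{\left(j \right)} \right)} - -333582 = \left(\frac{1}{272} \left(-8\right) - \frac{23}{-8}\right) - -333582 = \left(- \frac{1}{34} - - \frac{23}{8}\right) + 333582 = \left(- \frac{1}{34} + \frac{23}{8}\right) + 333582 = \frac{387}{136} + 333582 = \frac{45367539}{136}$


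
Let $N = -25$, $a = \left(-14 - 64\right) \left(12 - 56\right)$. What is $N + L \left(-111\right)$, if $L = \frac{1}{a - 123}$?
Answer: $- \frac{27612}{1103} \approx -25.034$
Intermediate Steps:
$a = 3432$ ($a = \left(-78\right) \left(-44\right) = 3432$)
$L = \frac{1}{3309}$ ($L = \frac{1}{3432 - 123} = \frac{1}{3309} \approx 0.00030221$)
$N + L \left(-111\right) = -25 + \frac{1}{3309} \left(-111\right) = -25 - \frac{37}{1103} = - \frac{27612}{1103}$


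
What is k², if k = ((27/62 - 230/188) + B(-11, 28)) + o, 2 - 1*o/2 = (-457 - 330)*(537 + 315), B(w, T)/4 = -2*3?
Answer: 3817633955599715904/2122849 ≈ 1.7984e+12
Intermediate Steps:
B(w, T) = -24 (B(w, T) = 4*(-2*3) = 4*(-6) = -24)
o = 1341052 (o = 4 - 2*(-457 - 330)*(537 + 315) = 4 - (-1574)*852 = 4 - 2*(-670524) = 4 + 1341048 = 1341052)
k = 1953876648/1457 (k = ((27/62 - 230/188) - 24) + 1341052 = ((27*(1/62) - 230*1/188) - 24) + 1341052 = ((27/62 - 115/94) - 24) + 1341052 = (-1148/1457 - 24) + 1341052 = -36116/1457 + 1341052 = 1953876648/1457 ≈ 1.3410e+6)
k² = (1953876648/1457)² = 3817633955599715904/2122849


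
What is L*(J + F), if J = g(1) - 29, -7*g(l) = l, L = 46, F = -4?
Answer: -10672/7 ≈ -1524.6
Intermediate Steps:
g(l) = -l/7
J = -204/7 (J = -1/7*1 - 29 = -1/7 - 29 = -204/7 ≈ -29.143)
L*(J + F) = 46*(-204/7 - 4) = 46*(-232/7) = -10672/7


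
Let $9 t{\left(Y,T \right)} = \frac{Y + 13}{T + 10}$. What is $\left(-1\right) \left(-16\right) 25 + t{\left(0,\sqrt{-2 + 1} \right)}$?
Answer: $\frac{363730}{909} - \frac{13 i}{909} \approx 400.14 - 0.014301 i$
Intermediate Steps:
$t{\left(Y,T \right)} = \frac{13 + Y}{9 \left(10 + T\right)}$ ($t{\left(Y,T \right)} = \frac{\left(Y + 13\right) \frac{1}{T + 10}}{9} = \frac{\left(13 + Y\right) \frac{1}{10 + T}}{9} = \frac{\frac{1}{10 + T} \left(13 + Y\right)}{9} = \frac{13 + Y}{9 \left(10 + T\right)}$)
$\left(-1\right) \left(-16\right) 25 + t{\left(0,\sqrt{-2 + 1} \right)} = \left(-1\right) \left(-16\right) 25 + \frac{13 + 0}{9 \left(10 + \sqrt{-2 + 1}\right)} = 16 \cdot 25 + \frac{1}{9} \frac{1}{10 + \sqrt{-1}} \cdot 13 = 400 + \frac{1}{9} \frac{1}{10 + i} 13 = 400 + \frac{1}{9} \frac{10 - i}{101} \cdot 13 = 400 + \left(\frac{130}{909} - \frac{13 i}{909}\right) = \frac{363730}{909} - \frac{13 i}{909}$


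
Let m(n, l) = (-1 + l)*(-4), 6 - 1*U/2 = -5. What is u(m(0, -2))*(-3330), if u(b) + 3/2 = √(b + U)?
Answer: 4995 - 3330*√34 ≈ -14422.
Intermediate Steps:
U = 22 (U = 12 - 2*(-5) = 12 + 10 = 22)
m(n, l) = 4 - 4*l
u(b) = -3/2 + √(22 + b) (u(b) = -3/2 + √(b + 22) = -3/2 + √(22 + b))
u(m(0, -2))*(-3330) = (-3/2 + √(22 + (4 - 4*(-2))))*(-3330) = (-3/2 + √(22 + (4 + 8)))*(-3330) = (-3/2 + √(22 + 12))*(-3330) = (-3/2 + √34)*(-3330) = 4995 - 3330*√34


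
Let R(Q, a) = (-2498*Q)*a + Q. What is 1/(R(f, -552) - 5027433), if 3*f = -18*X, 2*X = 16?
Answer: -1/71214489 ≈ -1.4042e-8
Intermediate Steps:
X = 8 (X = (½)*16 = 8)
f = -48 (f = (-18*8)/3 = (⅓)*(-144) = -48)
R(Q, a) = Q - 2498*Q*a (R(Q, a) = -2498*Q*a + Q = Q - 2498*Q*a)
1/(R(f, -552) - 5027433) = 1/(-48*(1 - 2498*(-552)) - 5027433) = 1/(-48*(1 + 1378896) - 5027433) = 1/(-48*1378897 - 5027433) = 1/(-66187056 - 5027433) = 1/(-71214489) = -1/71214489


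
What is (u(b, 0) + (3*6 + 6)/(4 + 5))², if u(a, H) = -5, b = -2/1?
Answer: 49/9 ≈ 5.4444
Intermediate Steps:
b = -2 (b = -2*1 = -2)
(u(b, 0) + (3*6 + 6)/(4 + 5))² = (-5 + (3*6 + 6)/(4 + 5))² = (-5 + (18 + 6)/9)² = (-5 + 24*(⅑))² = (-5 + 8/3)² = (-7/3)² = 49/9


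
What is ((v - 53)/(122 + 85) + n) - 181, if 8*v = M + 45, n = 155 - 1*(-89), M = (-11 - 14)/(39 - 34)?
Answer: 4331/69 ≈ 62.768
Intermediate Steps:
M = -5 (M = -25/5 = -25*⅕ = -5)
n = 244 (n = 155 + 89 = 244)
v = 5 (v = (-5 + 45)/8 = (⅛)*40 = 5)
((v - 53)/(122 + 85) + n) - 181 = ((5 - 53)/(122 + 85) + 244) - 181 = (-48/207 + 244) - 181 = (-48*1/207 + 244) - 181 = (-16/69 + 244) - 181 = 16820/69 - 181 = 4331/69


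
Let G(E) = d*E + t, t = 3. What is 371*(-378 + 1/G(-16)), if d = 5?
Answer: -1542671/11 ≈ -1.4024e+5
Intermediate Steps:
G(E) = 3 + 5*E (G(E) = 5*E + 3 = 3 + 5*E)
371*(-378 + 1/G(-16)) = 371*(-378 + 1/(3 + 5*(-16))) = 371*(-378 + 1/(3 - 80)) = 371*(-378 + 1/(-77)) = 371*(-378 - 1/77) = 371*(-29107/77) = -1542671/11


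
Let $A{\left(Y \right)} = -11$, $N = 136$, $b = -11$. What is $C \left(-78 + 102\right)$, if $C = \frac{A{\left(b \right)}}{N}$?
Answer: $- \frac{33}{17} \approx -1.9412$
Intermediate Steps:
$C = - \frac{11}{136} \approx -0.080882$
$C \left(-78 + 102\right) = - \frac{11 \left(-78 + 102\right)}{136} = \left(- \frac{11}{136}\right) 24 = - \frac{33}{17}$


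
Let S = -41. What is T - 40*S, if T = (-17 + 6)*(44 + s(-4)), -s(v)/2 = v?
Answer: 1068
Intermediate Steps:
s(v) = -2*v
T = -572 (T = (-17 + 6)*(44 - 2*(-4)) = -11*(44 + 8) = -11*52 = -572)
T - 40*S = -572 - 40*(-41) = -572 + 1640 = 1068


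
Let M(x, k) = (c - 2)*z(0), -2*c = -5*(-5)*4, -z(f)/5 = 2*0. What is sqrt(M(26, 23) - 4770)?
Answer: 3*I*sqrt(530) ≈ 69.065*I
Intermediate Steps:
z(f) = 0 (z(f) = -10*0 = -5*0 = 0)
c = -50 (c = -(-5*(-5))*4/2 = -25*4/2 = -1/2*100 = -50)
M(x, k) = 0 (M(x, k) = (-50 - 2)*0 = -52*0 = 0)
sqrt(M(26, 23) - 4770) = sqrt(0 - 4770) = sqrt(-4770) = 3*I*sqrt(530)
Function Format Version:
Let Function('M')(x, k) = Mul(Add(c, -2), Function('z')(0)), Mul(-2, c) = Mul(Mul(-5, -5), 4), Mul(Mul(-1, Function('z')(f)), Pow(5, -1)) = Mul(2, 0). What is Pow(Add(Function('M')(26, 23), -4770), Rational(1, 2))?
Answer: Mul(3, I, Pow(530, Rational(1, 2))) ≈ Mul(69.065, I)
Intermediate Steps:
Function('z')(f) = 0 (Function('z')(f) = Mul(-5, Mul(2, 0)) = Mul(-5, 0) = 0)
c = -50 (c = Mul(Rational(-1, 2), Mul(Mul(-5, -5), 4)) = Mul(Rational(-1, 2), Mul(25, 4)) = Mul(Rational(-1, 2), 100) = -50)
Function('M')(x, k) = 0 (Function('M')(x, k) = Mul(Add(-50, -2), 0) = Mul(-52, 0) = 0)
Pow(Add(Function('M')(26, 23), -4770), Rational(1, 2)) = Pow(Add(0, -4770), Rational(1, 2)) = Pow(-4770, Rational(1, 2)) = Mul(3, I, Pow(530, Rational(1, 2)))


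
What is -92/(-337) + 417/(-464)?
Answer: -97841/156368 ≈ -0.62571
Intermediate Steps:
-92/(-337) + 417/(-464) = -92*(-1/337) + 417*(-1/464) = 92/337 - 417/464 = -97841/156368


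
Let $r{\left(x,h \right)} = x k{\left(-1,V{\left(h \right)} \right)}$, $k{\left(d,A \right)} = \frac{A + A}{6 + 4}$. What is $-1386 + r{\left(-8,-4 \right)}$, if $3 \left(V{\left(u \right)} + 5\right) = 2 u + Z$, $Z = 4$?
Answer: $- \frac{20638}{15} \approx -1375.9$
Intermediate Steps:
$V{\left(u \right)} = - \frac{11}{3} + \frac{2 u}{3}$ ($V{\left(u \right)} = -5 + \frac{2 u + 4}{3} = -5 + \frac{4 + 2 u}{3} = -5 + \left(\frac{4}{3} + \frac{2 u}{3}\right) = - \frac{11}{3} + \frac{2 u}{3}$)
$k{\left(d,A \right)} = \frac{A}{5}$ ($k{\left(d,A \right)} = \frac{2 A}{10} = 2 A \frac{1}{10} = \frac{A}{5}$)
$r{\left(x,h \right)} = x \left(- \frac{11}{15} + \frac{2 h}{15}\right)$ ($r{\left(x,h \right)} = x \frac{- \frac{11}{3} + \frac{2 h}{3}}{5} = x \left(- \frac{11}{15} + \frac{2 h}{15}\right)$)
$-1386 + r{\left(-8,-4 \right)} = -1386 + \frac{1}{15} \left(-8\right) \left(-11 + 2 \left(-4\right)\right) = -1386 + \frac{1}{15} \left(-8\right) \left(-11 - 8\right) = -1386 + \frac{1}{15} \left(-8\right) \left(-19\right) = -1386 + \frac{152}{15} = - \frac{20638}{15}$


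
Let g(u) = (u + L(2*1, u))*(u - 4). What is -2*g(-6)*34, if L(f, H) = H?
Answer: -8160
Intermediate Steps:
g(u) = 2*u*(-4 + u) (g(u) = (u + u)*(u - 4) = (2*u)*(-4 + u) = 2*u*(-4 + u))
-2*g(-6)*34 = -4*(-6)*(-4 - 6)*34 = -4*(-6)*(-10)*34 = -2*120*34 = -240*34 = -8160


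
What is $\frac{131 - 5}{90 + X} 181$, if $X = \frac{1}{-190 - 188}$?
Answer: $\frac{8620668}{34019} \approx 253.41$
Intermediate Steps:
$X = - \frac{1}{378}$ ($X = \frac{1}{-378} = - \frac{1}{378} \approx -0.0026455$)
$\frac{131 - 5}{90 + X} 181 = \frac{131 - 5}{90 - \frac{1}{378}} \cdot 181 = \frac{126}{\frac{34019}{378}} \cdot 181 = 126 \cdot \frac{378}{34019} \cdot 181 = \frac{47628}{34019} \cdot 181 = \frac{8620668}{34019}$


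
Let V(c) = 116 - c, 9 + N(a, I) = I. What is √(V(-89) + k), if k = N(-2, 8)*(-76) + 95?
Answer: 2*√94 ≈ 19.391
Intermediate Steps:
N(a, I) = -9 + I
k = 171 (k = (-9 + 8)*(-76) + 95 = -1*(-76) + 95 = 76 + 95 = 171)
√(V(-89) + k) = √((116 - 1*(-89)) + 171) = √((116 + 89) + 171) = √(205 + 171) = √376 = 2*√94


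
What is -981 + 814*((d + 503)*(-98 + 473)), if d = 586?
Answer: 332416269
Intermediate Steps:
-981 + 814*((d + 503)*(-98 + 473)) = -981 + 814*((586 + 503)*(-98 + 473)) = -981 + 814*(1089*375) = -981 + 814*408375 = -981 + 332417250 = 332416269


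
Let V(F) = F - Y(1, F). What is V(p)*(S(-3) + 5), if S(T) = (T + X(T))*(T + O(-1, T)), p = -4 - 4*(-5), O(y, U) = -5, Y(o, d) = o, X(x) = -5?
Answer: 1035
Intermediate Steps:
p = 16 (p = -4 + 20 = 16)
V(F) = -1 + F (V(F) = F - 1*1 = F - 1 = -1 + F)
S(T) = (-5 + T)² (S(T) = (T - 5)*(T - 5) = (-5 + T)*(-5 + T) = (-5 + T)²)
V(p)*(S(-3) + 5) = (-1 + 16)*((25 + (-3)² - 10*(-3)) + 5) = 15*((25 + 9 + 30) + 5) = 15*(64 + 5) = 15*69 = 1035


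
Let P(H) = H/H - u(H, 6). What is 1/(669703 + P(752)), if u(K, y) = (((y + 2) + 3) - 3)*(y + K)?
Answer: 1/663640 ≈ 1.5068e-6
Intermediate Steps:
u(K, y) = (2 + y)*(K + y) (u(K, y) = (((2 + y) + 3) - 3)*(K + y) = ((5 + y) - 3)*(K + y) = (2 + y)*(K + y))
P(H) = -47 - 8*H (P(H) = H/H - (6**2 + 2*H + 2*6 + H*6) = 1 - (36 + 2*H + 12 + 6*H) = 1 - (48 + 8*H) = 1 + (-48 - 8*H) = -47 - 8*H)
1/(669703 + P(752)) = 1/(669703 + (-47 - 8*752)) = 1/(669703 + (-47 - 6016)) = 1/(669703 - 6063) = 1/663640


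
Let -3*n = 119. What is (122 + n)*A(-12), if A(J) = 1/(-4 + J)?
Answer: -247/48 ≈ -5.1458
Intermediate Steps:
n = -119/3 (n = -⅓*119 = -119/3 ≈ -39.667)
(122 + n)*A(-12) = (122 - 119/3)/(-4 - 12) = (247/3)/(-16) = (247/3)*(-1/16) = -247/48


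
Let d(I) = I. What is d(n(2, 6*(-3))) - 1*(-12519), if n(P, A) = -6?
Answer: 12513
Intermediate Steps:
d(n(2, 6*(-3))) - 1*(-12519) = -6 - 1*(-12519) = -6 + 12519 = 12513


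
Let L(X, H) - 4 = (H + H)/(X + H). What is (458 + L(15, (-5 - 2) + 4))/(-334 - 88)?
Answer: -923/844 ≈ -1.0936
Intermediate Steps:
L(X, H) = 4 + 2*H/(H + X) (L(X, H) = 4 + (H + H)/(X + H) = 4 + (2*H)/(H + X) = 4 + 2*H/(H + X))
(458 + L(15, (-5 - 2) + 4))/(-334 - 88) = (458 + 2*(2*15 + 3*((-5 - 2) + 4))/(((-5 - 2) + 4) + 15))/(-334 - 88) = (458 + 2*(30 + 3*(-7 + 4))/((-7 + 4) + 15))/(-422) = (458 + 2*(30 + 3*(-3))/(-3 + 15))*(-1/422) = (458 + 2*(30 - 9)/12)*(-1/422) = (458 + 2*(1/12)*21)*(-1/422) = (458 + 7/2)*(-1/422) = (923/2)*(-1/422) = -923/844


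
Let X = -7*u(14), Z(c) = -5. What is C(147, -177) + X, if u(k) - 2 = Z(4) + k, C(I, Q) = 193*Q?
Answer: -34238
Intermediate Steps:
u(k) = -3 + k (u(k) = 2 + (-5 + k) = -3 + k)
X = -77 (X = -7*(-3 + 14) = -7*11 = -77)
C(147, -177) + X = 193*(-177) - 77 = -34161 - 77 = -34238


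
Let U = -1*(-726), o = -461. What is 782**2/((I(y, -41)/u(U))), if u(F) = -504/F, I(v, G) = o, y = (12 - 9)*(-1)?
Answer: 51368016/55781 ≈ 920.89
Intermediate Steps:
y = -3 (y = 3*(-1) = -3)
I(v, G) = -461
U = 726
782**2/((I(y, -41)/u(U))) = 782**2/((-461/((-504/726)))) = 611524/((-461/((-504*1/726)))) = 611524/((-461/(-84/121))) = 611524/((-461*(-121/84))) = 611524/(55781/84) = 611524*(84/55781) = 51368016/55781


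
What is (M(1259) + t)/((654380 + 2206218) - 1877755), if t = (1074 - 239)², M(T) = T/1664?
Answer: 1160183659/1635450752 ≈ 0.70940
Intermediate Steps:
M(T) = T/1664 (M(T) = T*(1/1664) = T/1664)
t = 697225 (t = 835² = 697225)
(M(1259) + t)/((654380 + 2206218) - 1877755) = ((1/1664)*1259 + 697225)/((654380 + 2206218) - 1877755) = (1259/1664 + 697225)/(2860598 - 1877755) = (1160183659/1664)/982843 = (1160183659/1664)*(1/982843) = 1160183659/1635450752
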